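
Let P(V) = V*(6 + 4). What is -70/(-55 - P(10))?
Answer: 14/31 ≈ 0.45161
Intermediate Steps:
P(V) = 10*V (P(V) = V*10 = 10*V)
-70/(-55 - P(10)) = -70/(-55 - 10*10) = -70/(-55 - 1*100) = -70/(-55 - 100) = -70/(-155) = -70*(-1/155) = 14/31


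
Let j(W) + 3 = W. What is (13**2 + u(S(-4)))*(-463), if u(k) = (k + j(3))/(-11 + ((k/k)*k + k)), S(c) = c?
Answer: -1488545/19 ≈ -78345.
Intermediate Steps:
j(W) = -3 + W
u(k) = k/(-11 + 2*k) (u(k) = (k + (-3 + 3))/(-11 + ((k/k)*k + k)) = (k + 0)/(-11 + (1*k + k)) = k/(-11 + (k + k)) = k/(-11 + 2*k))
(13**2 + u(S(-4)))*(-463) = (13**2 - 4/(-11 + 2*(-4)))*(-463) = (169 - 4/(-11 - 8))*(-463) = (169 - 4/(-19))*(-463) = (169 - 4*(-1/19))*(-463) = (169 + 4/19)*(-463) = (3215/19)*(-463) = -1488545/19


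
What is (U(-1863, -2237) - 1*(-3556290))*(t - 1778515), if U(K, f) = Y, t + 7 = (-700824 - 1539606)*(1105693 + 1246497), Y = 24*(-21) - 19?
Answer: -18738603433624320274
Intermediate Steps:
Y = -523 (Y = -504 - 19 = -523)
t = -5269917041707 (t = -7 + (-700824 - 1539606)*(1105693 + 1246497) = -7 - 2240430*2352190 = -7 - 5269917041700 = -5269917041707)
U(K, f) = -523
(U(-1863, -2237) - 1*(-3556290))*(t - 1778515) = (-523 - 1*(-3556290))*(-5269917041707 - 1778515) = (-523 + 3556290)*(-5269918820222) = 3555767*(-5269918820222) = -18738603433624320274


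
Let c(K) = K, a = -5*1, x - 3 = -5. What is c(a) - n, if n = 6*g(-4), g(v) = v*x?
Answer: -53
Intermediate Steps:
x = -2 (x = 3 - 5 = -2)
a = -5
g(v) = -2*v (g(v) = v*(-2) = -2*v)
n = 48 (n = 6*(-2*(-4)) = 6*8 = 48)
c(a) - n = -5 - 1*48 = -5 - 48 = -53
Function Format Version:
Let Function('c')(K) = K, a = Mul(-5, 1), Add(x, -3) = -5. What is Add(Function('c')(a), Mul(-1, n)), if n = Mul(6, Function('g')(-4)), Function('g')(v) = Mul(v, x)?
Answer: -53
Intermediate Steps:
x = -2 (x = Add(3, -5) = -2)
a = -5
Function('g')(v) = Mul(-2, v) (Function('g')(v) = Mul(v, -2) = Mul(-2, v))
n = 48 (n = Mul(6, Mul(-2, -4)) = Mul(6, 8) = 48)
Add(Function('c')(a), Mul(-1, n)) = Add(-5, Mul(-1, 48)) = Add(-5, -48) = -53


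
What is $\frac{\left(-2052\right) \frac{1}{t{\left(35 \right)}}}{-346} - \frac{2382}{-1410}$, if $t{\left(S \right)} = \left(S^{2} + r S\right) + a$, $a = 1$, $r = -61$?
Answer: $\frac{6909991}{4106155} \approx 1.6828$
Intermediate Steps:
$t{\left(S \right)} = 1 + S^{2} - 61 S$ ($t{\left(S \right)} = \left(S^{2} - 61 S\right) + 1 = 1 + S^{2} - 61 S$)
$\frac{\left(-2052\right) \frac{1}{t{\left(35 \right)}}}{-346} - \frac{2382}{-1410} = \frac{\left(-2052\right) \frac{1}{1 + 35^{2} - 2135}}{-346} - \frac{2382}{-1410} = - \frac{2052}{1 + 1225 - 2135} \left(- \frac{1}{346}\right) - - \frac{397}{235} = - \frac{2052}{-909} \left(- \frac{1}{346}\right) + \frac{397}{235} = \left(-2052\right) \left(- \frac{1}{909}\right) \left(- \frac{1}{346}\right) + \frac{397}{235} = \frac{228}{101} \left(- \frac{1}{346}\right) + \frac{397}{235} = - \frac{114}{17473} + \frac{397}{235} = \frac{6909991}{4106155}$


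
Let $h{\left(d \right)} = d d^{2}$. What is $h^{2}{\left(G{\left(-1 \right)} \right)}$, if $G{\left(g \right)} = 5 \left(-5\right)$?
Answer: $244140625$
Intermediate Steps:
$G{\left(g \right)} = -25$
$h{\left(d \right)} = d^{3}$
$h^{2}{\left(G{\left(-1 \right)} \right)} = \left(\left(-25\right)^{3}\right)^{2} = \left(-15625\right)^{2} = 244140625$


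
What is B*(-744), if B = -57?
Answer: 42408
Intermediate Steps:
B*(-744) = -57*(-744) = 42408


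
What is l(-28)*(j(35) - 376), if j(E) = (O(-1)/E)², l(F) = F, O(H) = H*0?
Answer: 10528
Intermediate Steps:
O(H) = 0
j(E) = 0 (j(E) = (0/E)² = 0² = 0)
l(-28)*(j(35) - 376) = -28*(0 - 376) = -28*(-376) = 10528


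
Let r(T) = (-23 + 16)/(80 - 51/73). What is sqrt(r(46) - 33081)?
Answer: 2*I*sqrt(5656278905)/827 ≈ 181.88*I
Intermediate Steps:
r(T) = -73/827 (r(T) = -7/(80 - 51*1/73) = -7/(80 - 51/73) = -7/5789/73 = -7*73/5789 = -73/827)
sqrt(r(46) - 33081) = sqrt(-73/827 - 33081) = sqrt(-27358060/827) = 2*I*sqrt(5656278905)/827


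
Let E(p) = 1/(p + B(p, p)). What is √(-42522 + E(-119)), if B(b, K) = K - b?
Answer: I*√602154161/119 ≈ 206.21*I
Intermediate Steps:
E(p) = 1/p (E(p) = 1/(p + (p - p)) = 1/(p + 0) = 1/p)
√(-42522 + E(-119)) = √(-42522 + 1/(-119)) = √(-42522 - 1/119) = √(-5060119/119) = I*√602154161/119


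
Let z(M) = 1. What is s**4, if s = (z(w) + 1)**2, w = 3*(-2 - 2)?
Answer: 256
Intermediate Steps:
w = -12 (w = 3*(-4) = -12)
s = 4 (s = (1 + 1)**2 = 2**2 = 4)
s**4 = 4**4 = 256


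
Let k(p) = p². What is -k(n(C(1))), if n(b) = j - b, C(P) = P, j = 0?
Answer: -1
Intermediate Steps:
n(b) = -b (n(b) = 0 - b = -b)
-k(n(C(1))) = -(-1*1)² = -1*(-1)² = -1*1 = -1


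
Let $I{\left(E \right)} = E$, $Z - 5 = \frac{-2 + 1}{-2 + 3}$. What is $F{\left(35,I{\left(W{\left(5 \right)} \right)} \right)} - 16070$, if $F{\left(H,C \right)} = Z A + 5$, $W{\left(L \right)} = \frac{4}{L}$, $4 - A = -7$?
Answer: $-16021$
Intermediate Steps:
$A = 11$ ($A = 4 - -7 = 4 + 7 = 11$)
$Z = 4$ ($Z = 5 + \frac{-2 + 1}{-2 + 3} = 5 - 1^{-1} = 5 - 1 = 4$)
$F{\left(H,C \right)} = 49$ ($F{\left(H,C \right)} = 4 \cdot 11 + 5 = 44 + 5 = 49$)
$F{\left(35,I{\left(W{\left(5 \right)} \right)} \right)} - 16070 = 49 - 16070 = -16021$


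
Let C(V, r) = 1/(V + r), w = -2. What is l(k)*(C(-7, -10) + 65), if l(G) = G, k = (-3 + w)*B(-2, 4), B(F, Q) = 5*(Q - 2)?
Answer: -55200/17 ≈ -3247.1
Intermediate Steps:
B(F, Q) = -10 + 5*Q (B(F, Q) = 5*(-2 + Q) = -10 + 5*Q)
k = -50 (k = (-3 - 2)*(-10 + 5*4) = -5*(-10 + 20) = -5*10 = -50)
l(k)*(C(-7, -10) + 65) = -50*(1/(-7 - 10) + 65) = -50*(1/(-17) + 65) = -50*(-1/17 + 65) = -50*1104/17 = -55200/17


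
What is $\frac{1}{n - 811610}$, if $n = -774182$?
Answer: $- \frac{1}{1585792} \approx -6.306 \cdot 10^{-7}$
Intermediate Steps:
$\frac{1}{n - 811610} = \frac{1}{-774182 - 811610} = \frac{1}{-1585792} = - \frac{1}{1585792}$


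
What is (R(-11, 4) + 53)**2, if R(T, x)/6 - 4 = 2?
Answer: 7921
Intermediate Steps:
R(T, x) = 36 (R(T, x) = 24 + 6*2 = 24 + 12 = 36)
(R(-11, 4) + 53)**2 = (36 + 53)**2 = 89**2 = 7921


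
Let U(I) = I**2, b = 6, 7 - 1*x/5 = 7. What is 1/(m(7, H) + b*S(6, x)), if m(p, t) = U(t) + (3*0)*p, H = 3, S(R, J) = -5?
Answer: -1/21 ≈ -0.047619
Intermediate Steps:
x = 0 (x = 35 - 5*7 = 35 - 35 = 0)
m(p, t) = t**2 (m(p, t) = t**2 + (3*0)*p = t**2 + 0*p = t**2 + 0 = t**2)
1/(m(7, H) + b*S(6, x)) = 1/(3**2 + 6*(-5)) = 1/(9 - 30) = 1/(-21) = -1/21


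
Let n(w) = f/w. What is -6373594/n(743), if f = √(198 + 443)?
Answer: -4735580342*√641/641 ≈ -1.8704e+8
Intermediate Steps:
f = √641 ≈ 25.318
n(w) = √641/w
-6373594/n(743) = -6373594*743*√641/641 = -4735580342*√641/641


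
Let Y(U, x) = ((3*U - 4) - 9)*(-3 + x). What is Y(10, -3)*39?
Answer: -3978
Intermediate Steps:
Y(U, x) = (-13 + 3*U)*(-3 + x) (Y(U, x) = ((-4 + 3*U) - 9)*(-3 + x) = (-13 + 3*U)*(-3 + x))
Y(10, -3)*39 = (39 - 13*(-3) - 9*10 + 3*10*(-3))*39 = (39 + 39 - 90 - 90)*39 = -102*39 = -3978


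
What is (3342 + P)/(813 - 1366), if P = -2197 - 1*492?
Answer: -653/553 ≈ -1.1808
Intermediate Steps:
P = -2689 (P = -2197 - 492 = -2689)
(3342 + P)/(813 - 1366) = (3342 - 2689)/(813 - 1366) = 653/(-553) = 653*(-1/553) = -653/553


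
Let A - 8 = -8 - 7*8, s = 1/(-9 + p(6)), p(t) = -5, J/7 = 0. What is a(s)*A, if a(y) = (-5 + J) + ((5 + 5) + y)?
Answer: -276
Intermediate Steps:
J = 0 (J = 7*0 = 0)
s = -1/14 (s = 1/(-9 - 5) = 1/(-14) = -1/14 ≈ -0.071429)
a(y) = 5 + y (a(y) = (-5 + 0) + ((5 + 5) + y) = -5 + (10 + y) = 5 + y)
A = -56 (A = 8 + (-8 - 7*8) = 8 + (-8 - 56) = 8 - 64 = -56)
a(s)*A = (5 - 1/14)*(-56) = (69/14)*(-56) = -276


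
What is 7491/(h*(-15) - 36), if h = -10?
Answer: 2497/38 ≈ 65.711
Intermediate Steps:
7491/(h*(-15) - 36) = 7491/(-10*(-15) - 36) = 7491/(150 - 36) = 7491/114 = 7491*(1/114) = 2497/38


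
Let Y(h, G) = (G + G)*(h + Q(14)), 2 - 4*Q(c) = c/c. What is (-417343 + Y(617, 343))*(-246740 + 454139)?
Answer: 2526327219/2 ≈ 1.2632e+9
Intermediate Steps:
Q(c) = ¼ (Q(c) = ½ - c/(4*c) = ½ - ¼*1 = ½ - ¼ = ¼)
Y(h, G) = 2*G*(¼ + h) (Y(h, G) = (G + G)*(h + ¼) = (2*G)*(¼ + h) = 2*G*(¼ + h))
(-417343 + Y(617, 343))*(-246740 + 454139) = (-417343 + (½)*343*(1 + 4*617))*(-246740 + 454139) = (-417343 + (½)*343*(1 + 2468))*207399 = (-417343 + (½)*343*2469)*207399 = (-417343 + 846867/2)*207399 = (12181/2)*207399 = 2526327219/2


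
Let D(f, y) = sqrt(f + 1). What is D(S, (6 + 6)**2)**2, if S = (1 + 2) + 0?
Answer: 4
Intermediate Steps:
S = 3 (S = 3 + 0 = 3)
D(f, y) = sqrt(1 + f)
D(S, (6 + 6)**2)**2 = (sqrt(1 + 3))**2 = (sqrt(4))**2 = 2**2 = 4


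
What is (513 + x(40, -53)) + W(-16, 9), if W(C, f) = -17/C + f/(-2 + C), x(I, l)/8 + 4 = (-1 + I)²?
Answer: 202393/16 ≈ 12650.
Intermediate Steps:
x(I, l) = -32 + 8*(-1 + I)²
(513 + x(40, -53)) + W(-16, 9) = (513 + (-32 + 8*(-1 + 40)²)) + (34 - 17*(-16) - 16*9)/((-16)*(-2 - 16)) = (513 + (-32 + 8*39²)) - 1/16*(34 + 272 - 144)/(-18) = (513 + (-32 + 8*1521)) - 1/16*(-1/18)*162 = (513 + (-32 + 12168)) + 9/16 = (513 + 12136) + 9/16 = 12649 + 9/16 = 202393/16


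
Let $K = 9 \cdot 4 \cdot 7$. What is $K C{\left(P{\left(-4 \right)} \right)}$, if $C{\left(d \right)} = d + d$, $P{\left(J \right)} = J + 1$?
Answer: $-1512$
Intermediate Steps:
$P{\left(J \right)} = 1 + J$
$C{\left(d \right)} = 2 d$
$K = 252$ ($K = 36 \cdot 7 = 252$)
$K C{\left(P{\left(-4 \right)} \right)} = 252 \cdot 2 \left(1 - 4\right) = 252 \cdot 2 \left(-3\right) = 252 \left(-6\right) = -1512$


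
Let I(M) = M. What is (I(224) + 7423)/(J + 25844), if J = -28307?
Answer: -2549/821 ≈ -3.1048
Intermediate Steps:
(I(224) + 7423)/(J + 25844) = (224 + 7423)/(-28307 + 25844) = 7647/(-2463) = 7647*(-1/2463) = -2549/821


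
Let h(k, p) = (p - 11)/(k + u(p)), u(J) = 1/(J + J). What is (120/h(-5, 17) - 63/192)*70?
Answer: -3798095/544 ≈ -6981.8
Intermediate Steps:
u(J) = 1/(2*J)
h(k, p) = (-11 + p)/(k + 1/(2*p)) (h(k, p) = (p - 11)/(k + 1/(2*p)) = (-11 + p)/(k + 1/(2*p)))
(120/h(-5, 17) - 63/192)*70 = (120/((2*17*(-11 + 17)/(1 + 2*(-5)*17))) - 63/192)*70 = (120/((2*17*6/(1 - 170))) - 63*1/192)*70 = (120/((2*17*6/(-169))) - 21/64)*70 = (120/((2*17*(-1/169)*6)) - 21/64)*70 = (120/(-204/169) - 21/64)*70 = (120*(-169/204) - 21/64)*70 = (-1690/17 - 21/64)*70 = -108517/1088*70 = -3798095/544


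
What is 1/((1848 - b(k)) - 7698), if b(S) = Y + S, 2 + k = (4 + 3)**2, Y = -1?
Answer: -1/5896 ≈ -0.00016961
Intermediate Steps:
k = 47 (k = -2 + (4 + 3)**2 = -2 + 7**2 = -2 + 49 = 47)
b(S) = -1 + S
1/((1848 - b(k)) - 7698) = 1/((1848 - (-1 + 47)) - 7698) = 1/((1848 - 1*46) - 7698) = 1/((1848 - 46) - 7698) = 1/(1802 - 7698) = 1/(-5896) = -1/5896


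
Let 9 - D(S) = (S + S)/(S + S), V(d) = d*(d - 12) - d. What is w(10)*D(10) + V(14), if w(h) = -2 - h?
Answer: -82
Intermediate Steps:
V(d) = -d + d*(-12 + d) (V(d) = d*(-12 + d) - d = -d + d*(-12 + d))
D(S) = 8 (D(S) = 9 - (S + S)/(S + S) = 9 - 2*S/(2*S) = 9 - 2*S*1/(2*S) = 9 - 1*1 = 9 - 1 = 8)
w(10)*D(10) + V(14) = (-2 - 1*10)*8 + 14*(-13 + 14) = (-2 - 10)*8 + 14*1 = -12*8 + 14 = -96 + 14 = -82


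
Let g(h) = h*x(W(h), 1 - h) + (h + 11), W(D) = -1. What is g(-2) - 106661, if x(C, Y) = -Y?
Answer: -106646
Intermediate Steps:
g(h) = 11 + h + h*(-1 + h) (g(h) = h*(-(1 - h)) + (h + 11) = h*(-1 + h) + (11 + h) = 11 + h + h*(-1 + h))
g(-2) - 106661 = (11 + (-2)**2) - 106661 = (11 + 4) - 106661 = 15 - 106661 = -106646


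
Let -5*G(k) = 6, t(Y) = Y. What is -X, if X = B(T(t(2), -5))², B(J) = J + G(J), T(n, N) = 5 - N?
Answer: -1936/25 ≈ -77.440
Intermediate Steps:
G(k) = -6/5 (G(k) = -⅕*6 = -6/5)
B(J) = -6/5 + J (B(J) = J - 6/5 = -6/5 + J)
X = 1936/25 (X = (-6/5 + (5 - 1*(-5)))² = (-6/5 + (5 + 5))² = (-6/5 + 10)² = (44/5)² = 1936/25 ≈ 77.440)
-X = -1*1936/25 = -1936/25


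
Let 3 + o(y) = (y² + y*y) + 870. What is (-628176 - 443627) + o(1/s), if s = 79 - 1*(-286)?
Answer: -142675448598/133225 ≈ -1.0709e+6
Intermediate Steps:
s = 365 (s = 79 + 286 = 365)
o(y) = 867 + 2*y² (o(y) = -3 + ((y² + y*y) + 870) = -3 + ((y² + y²) + 870) = -3 + (2*y² + 870) = -3 + (870 + 2*y²) = 867 + 2*y²)
(-628176 - 443627) + o(1/s) = (-628176 - 443627) + (867 + 2*(1/365)²) = -1071803 + (867 + 2*(1/365)²) = -1071803 + (867 + 2*(1/133225)) = -1071803 + (867 + 2/133225) = -1071803 + 115506077/133225 = -142675448598/133225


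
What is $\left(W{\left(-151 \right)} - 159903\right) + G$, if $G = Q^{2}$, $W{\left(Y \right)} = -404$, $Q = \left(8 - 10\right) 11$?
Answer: $-159823$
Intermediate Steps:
$Q = -22$ ($Q = \left(-2\right) 11 = -22$)
$G = 484$ ($G = \left(-22\right)^{2} = 484$)
$\left(W{\left(-151 \right)} - 159903\right) + G = \left(-404 - 159903\right) + 484 = -160307 + 484 = -159823$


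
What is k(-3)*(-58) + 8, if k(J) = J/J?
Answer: -50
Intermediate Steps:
k(J) = 1
k(-3)*(-58) + 8 = 1*(-58) + 8 = -58 + 8 = -50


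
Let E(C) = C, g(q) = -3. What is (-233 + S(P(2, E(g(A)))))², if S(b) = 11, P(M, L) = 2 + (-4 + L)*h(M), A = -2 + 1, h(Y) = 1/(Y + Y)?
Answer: 49284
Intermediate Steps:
h(Y) = 1/(2*Y)
A = -1
P(M, L) = 2 + (-4 + L)/(2*M) (P(M, L) = 2 + (-4 + L)*(1/(2*M)) = 2 + (-4 + L)/(2*M))
(-233 + S(P(2, E(g(A)))))² = (-233 + 11)² = (-222)² = 49284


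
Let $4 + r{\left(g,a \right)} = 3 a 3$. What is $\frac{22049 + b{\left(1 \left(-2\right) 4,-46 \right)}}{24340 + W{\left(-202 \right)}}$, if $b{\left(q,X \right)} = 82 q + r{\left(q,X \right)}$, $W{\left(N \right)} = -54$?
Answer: $\frac{20975}{24286} \approx 0.86367$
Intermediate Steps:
$r{\left(g,a \right)} = -4 + 9 a$ ($r{\left(g,a \right)} = -4 + 3 a 3 = -4 + 9 a$)
$b{\left(q,X \right)} = -4 + 9 X + 82 q$ ($b{\left(q,X \right)} = 82 q + \left(-4 + 9 X\right) = -4 + 9 X + 82 q$)
$\frac{22049 + b{\left(1 \left(-2\right) 4,-46 \right)}}{24340 + W{\left(-202 \right)}} = \frac{22049 + \left(-4 + 9 \left(-46\right) + 82 \cdot 1 \left(-2\right) 4\right)}{24340 - 54} = \frac{22049 - \left(418 - \left(-164\right) 4\right)}{24286} = \left(22049 - 1074\right) \frac{1}{24286} = 20975 \cdot \frac{1}{24286} = \frac{20975}{24286}$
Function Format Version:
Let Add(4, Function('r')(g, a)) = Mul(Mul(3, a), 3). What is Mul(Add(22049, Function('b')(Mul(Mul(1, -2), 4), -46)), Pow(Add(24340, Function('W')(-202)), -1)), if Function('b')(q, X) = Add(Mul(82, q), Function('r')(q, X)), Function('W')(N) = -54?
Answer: Rational(20975, 24286) ≈ 0.86367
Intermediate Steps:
Function('r')(g, a) = Add(-4, Mul(9, a)) (Function('r')(g, a) = Add(-4, Mul(Mul(3, a), 3)) = Add(-4, Mul(9, a)))
Function('b')(q, X) = Add(-4, Mul(9, X), Mul(82, q)) (Function('b')(q, X) = Add(Mul(82, q), Add(-4, Mul(9, X))) = Add(-4, Mul(9, X), Mul(82, q)))
Mul(Add(22049, Function('b')(Mul(Mul(1, -2), 4), -46)), Pow(Add(24340, Function('W')(-202)), -1)) = Mul(Add(22049, Add(-4, Mul(9, -46), Mul(82, Mul(Mul(1, -2), 4)))), Pow(Add(24340, -54), -1)) = Mul(Add(22049, Add(-4, -414, Mul(82, Mul(-2, 4)))), Pow(24286, -1)) = Mul(Add(22049, Add(-4, -414, Mul(82, -8))), Rational(1, 24286)) = Mul(Add(22049, Add(-4, -414, -656)), Rational(1, 24286)) = Mul(Add(22049, -1074), Rational(1, 24286)) = Mul(20975, Rational(1, 24286)) = Rational(20975, 24286)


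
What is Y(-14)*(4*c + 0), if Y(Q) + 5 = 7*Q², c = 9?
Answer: 49212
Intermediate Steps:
Y(Q) = -5 + 7*Q²
Y(-14)*(4*c + 0) = (-5 + 7*(-14)²)*(4*9 + 0) = (-5 + 7*196)*(36 + 0) = (-5 + 1372)*36 = 1367*36 = 49212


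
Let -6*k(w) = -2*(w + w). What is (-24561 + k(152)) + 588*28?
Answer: -23987/3 ≈ -7995.7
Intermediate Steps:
k(w) = 2*w/3 (k(w) = -(-1)*(w + w)/3 = -(-1)*2*w/3 = -(-2)*w/3 = 2*w/3)
(-24561 + k(152)) + 588*28 = (-24561 + (⅔)*152) + 588*28 = (-24561 + 304/3) + 16464 = -73379/3 + 16464 = -23987/3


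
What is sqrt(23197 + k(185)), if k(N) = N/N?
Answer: sqrt(23198) ≈ 152.31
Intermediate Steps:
k(N) = 1
sqrt(23197 + k(185)) = sqrt(23197 + 1) = sqrt(23198)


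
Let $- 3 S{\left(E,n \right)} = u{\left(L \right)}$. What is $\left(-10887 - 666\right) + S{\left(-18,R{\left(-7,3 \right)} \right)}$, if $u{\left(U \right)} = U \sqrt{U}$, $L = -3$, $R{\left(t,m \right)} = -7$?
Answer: $-11553 + i \sqrt{3} \approx -11553.0 + 1.732 i$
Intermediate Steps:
$u{\left(U \right)} = U^{\frac{3}{2}}$
$S{\left(E,n \right)} = i \sqrt{3}$ ($S{\left(E,n \right)} = - \frac{\left(-3\right)^{\frac{3}{2}}}{3} = - \frac{\left(-3\right) i \sqrt{3}}{3} = i \sqrt{3}$)
$\left(-10887 - 666\right) + S{\left(-18,R{\left(-7,3 \right)} \right)} = \left(-10887 - 666\right) + i \sqrt{3} = -11553 + i \sqrt{3}$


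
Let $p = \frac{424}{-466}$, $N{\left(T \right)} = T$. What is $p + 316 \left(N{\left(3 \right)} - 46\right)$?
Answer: $- \frac{3166216}{233} \approx -13589.0$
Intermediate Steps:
$p = - \frac{212}{233}$ ($p = 424 \left(- \frac{1}{466}\right) = - \frac{212}{233} \approx -0.90987$)
$p + 316 \left(N{\left(3 \right)} - 46\right) = - \frac{212}{233} + 316 \left(3 - 46\right) = - \frac{212}{233} + 316 \left(-43\right) = - \frac{212}{233} - 13588 = - \frac{3166216}{233}$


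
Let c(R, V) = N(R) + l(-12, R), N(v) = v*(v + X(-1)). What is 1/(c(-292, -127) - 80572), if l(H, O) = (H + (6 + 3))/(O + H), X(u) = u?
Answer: 304/1515139 ≈ 0.00020064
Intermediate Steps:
l(H, O) = (9 + H)/(H + O) (l(H, O) = (H + 9)/(H + O) = (9 + H)/(H + O))
N(v) = v*(-1 + v) (N(v) = v*(v - 1) = v*(-1 + v))
c(R, V) = -3/(-12 + R) + R*(-1 + R) (c(R, V) = R*(-1 + R) + (9 - 12)/(-12 + R) = R*(-1 + R) - 3/(-12 + R) = -3/(-12 + R) + R*(-1 + R))
1/(c(-292, -127) - 80572) = 1/((-3 - 292*(-1 - 292)*(-12 - 292))/(-12 - 292) - 80572) = 1/((-3 - 292*(-293)*(-304))/(-304) - 80572) = 1/(-(-3 - 26009024)/304 - 80572) = 1/(-1/304*(-26009027) - 80572) = 1/(26009027/304 - 80572) = 1/(1515139/304) = 304/1515139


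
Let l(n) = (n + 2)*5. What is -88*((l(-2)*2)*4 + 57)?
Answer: -5016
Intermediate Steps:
l(n) = 10 + 5*n (l(n) = (2 + n)*5 = 10 + 5*n)
-88*((l(-2)*2)*4 + 57) = -88*(((10 + 5*(-2))*2)*4 + 57) = -88*(((10 - 10)*2)*4 + 57) = -88*((0*2)*4 + 57) = -88*(0*4 + 57) = -88*(0 + 57) = -88*57 = -5016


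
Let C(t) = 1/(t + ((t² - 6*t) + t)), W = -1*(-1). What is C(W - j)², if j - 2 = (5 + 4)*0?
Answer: 1/25 ≈ 0.040000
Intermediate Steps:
W = 1
j = 2 (j = 2 + (5 + 4)*0 = 2 + 9*0 = 2 + 0 = 2)
C(t) = 1/(t² - 4*t) (C(t) = 1/(t + (t² - 5*t)) = 1/(t² - 4*t))
C(W - j)² = (1/((1 - 1*2)*(-4 + (1 - 1*2))))² = (1/((1 - 2)*(-4 + (1 - 2))))² = (1/((-1)*(-4 - 1)))² = (-1/(-5))² = (-1*(-⅕))² = (⅕)² = 1/25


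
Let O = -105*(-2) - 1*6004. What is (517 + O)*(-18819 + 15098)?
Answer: 19635717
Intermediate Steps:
O = -5794 (O = 210 - 6004 = -5794)
(517 + O)*(-18819 + 15098) = (517 - 5794)*(-18819 + 15098) = -5277*(-3721) = 19635717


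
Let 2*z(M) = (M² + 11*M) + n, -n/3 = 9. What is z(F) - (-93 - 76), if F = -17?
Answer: 413/2 ≈ 206.50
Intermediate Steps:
n = -27 (n = -3*9 = -27)
z(M) = -27/2 + M²/2 + 11*M/2 (z(M) = ((M² + 11*M) - 27)/2 = (-27 + M² + 11*M)/2 = -27/2 + M²/2 + 11*M/2)
z(F) - (-93 - 76) = (-27/2 + (½)*(-17)² + (11/2)*(-17)) - (-93 - 76) = (-27/2 + (½)*289 - 187/2) - 1*(-169) = (-27/2 + 289/2 - 187/2) + 169 = 75/2 + 169 = 413/2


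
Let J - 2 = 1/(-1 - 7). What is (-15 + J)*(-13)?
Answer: 1365/8 ≈ 170.63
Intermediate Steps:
J = 15/8 (J = 2 + 1/(-1 - 7) = 2 + 1/(-8) = 2 - ⅛ = 15/8 ≈ 1.8750)
(-15 + J)*(-13) = (-15 + 15/8)*(-13) = -105/8*(-13) = 1365/8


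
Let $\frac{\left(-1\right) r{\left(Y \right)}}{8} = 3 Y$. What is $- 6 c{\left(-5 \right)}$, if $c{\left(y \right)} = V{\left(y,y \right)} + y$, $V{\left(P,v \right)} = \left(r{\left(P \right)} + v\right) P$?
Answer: $3480$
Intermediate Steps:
$r{\left(Y \right)} = - 24 Y$ ($r{\left(Y \right)} = - 8 \cdot 3 Y = - 24 Y$)
$V{\left(P,v \right)} = P \left(v - 24 P\right)$ ($V{\left(P,v \right)} = \left(- 24 P + v\right) P = \left(v - 24 P\right) P = P \left(v - 24 P\right)$)
$c{\left(y \right)} = y - 23 y^{2}$ ($c{\left(y \right)} = y \left(y - 24 y\right) + y = y \left(- 23 y\right) + y = - 23 y^{2} + y = y - 23 y^{2}$)
$- 6 c{\left(-5 \right)} = - 6 \left(- 5 \left(1 - -115\right)\right) = - 6 \left(- 5 \left(1 + 115\right)\right) = - 6 \left(\left(-5\right) 116\right) = \left(-6\right) \left(-580\right) = 3480$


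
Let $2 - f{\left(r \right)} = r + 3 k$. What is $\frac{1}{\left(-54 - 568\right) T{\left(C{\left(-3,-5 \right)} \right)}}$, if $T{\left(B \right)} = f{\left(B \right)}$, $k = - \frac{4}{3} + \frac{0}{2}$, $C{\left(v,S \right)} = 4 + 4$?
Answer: $\frac{1}{1244} \approx 0.00080386$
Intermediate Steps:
$C{\left(v,S \right)} = 8$
$k = - \frac{4}{3}$ ($k = \left(-4\right) \frac{1}{3} + 0 \cdot \frac{1}{2} = - \frac{4}{3} + 0 = - \frac{4}{3} \approx -1.3333$)
$f{\left(r \right)} = 6 - r$ ($f{\left(r \right)} = 2 - \left(r + 3 \left(- \frac{4}{3}\right)\right) = 2 - \left(r - 4\right) = 2 - \left(-4 + r\right) = 6 - r$)
$T{\left(B \right)} = 6 - B$
$\frac{1}{\left(-54 - 568\right) T{\left(C{\left(-3,-5 \right)} \right)}} = \frac{1}{\left(-54 - 568\right) \left(6 - 8\right)} = \frac{1}{\left(-622\right) \left(6 - 8\right)} = - \frac{1}{622 \left(-2\right)} = \left(- \frac{1}{622}\right) \left(- \frac{1}{2}\right) = \frac{1}{1244}$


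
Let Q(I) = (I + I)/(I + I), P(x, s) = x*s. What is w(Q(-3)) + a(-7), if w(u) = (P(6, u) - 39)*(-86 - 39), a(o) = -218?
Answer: 3907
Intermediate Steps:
P(x, s) = s*x
Q(I) = 1 (Q(I) = (2*I)/((2*I)) = (2*I)*(1/(2*I)) = 1)
w(u) = 4875 - 750*u (w(u) = (u*6 - 39)*(-86 - 39) = (6*u - 39)*(-125) = (-39 + 6*u)*(-125) = 4875 - 750*u)
w(Q(-3)) + a(-7) = (4875 - 750*1) - 218 = (4875 - 750) - 218 = 4125 - 218 = 3907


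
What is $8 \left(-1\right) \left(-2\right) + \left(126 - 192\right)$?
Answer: $-50$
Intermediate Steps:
$8 \left(-1\right) \left(-2\right) + \left(126 - 192\right) = \left(-8\right) \left(-2\right) - 66 = 16 - 66 = -50$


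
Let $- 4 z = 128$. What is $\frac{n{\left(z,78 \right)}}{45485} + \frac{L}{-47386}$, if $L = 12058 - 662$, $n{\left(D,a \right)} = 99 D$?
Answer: $- \frac{30384814}{97970555} \approx -0.31014$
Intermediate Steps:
$z = -32$ ($z = \left(- \frac{1}{4}\right) 128 = -32$)
$L = 11396$ ($L = 12058 - 662 = 11396$)
$\frac{n{\left(z,78 \right)}}{45485} + \frac{L}{-47386} = \frac{99 \left(-32\right)}{45485} + \frac{11396}{-47386} = \left(-3168\right) \frac{1}{45485} + 11396 \left(- \frac{1}{47386}\right) = - \frac{288}{4135} - \frac{5698}{23693} = - \frac{30384814}{97970555}$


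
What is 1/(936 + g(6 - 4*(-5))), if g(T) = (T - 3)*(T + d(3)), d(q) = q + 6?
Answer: 1/1741 ≈ 0.00057438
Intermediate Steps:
d(q) = 6 + q
g(T) = (-3 + T)*(9 + T) (g(T) = (T - 3)*(T + (6 + 3)) = (-3 + T)*(T + 9) = (-3 + T)*(9 + T))
1/(936 + g(6 - 4*(-5))) = 1/(936 + (-27 + (6 - 4*(-5))**2 + 6*(6 - 4*(-5)))) = 1/(936 + (-27 + (6 + 20)**2 + 6*(6 + 20))) = 1/(936 + (-27 + 26**2 + 6*26)) = 1/(936 + (-27 + 676 + 156)) = 1/(936 + 805) = 1/1741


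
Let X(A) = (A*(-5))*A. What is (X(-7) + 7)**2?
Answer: 56644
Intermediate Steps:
X(A) = -5*A**2 (X(A) = (-5*A)*A = -5*A**2)
(X(-7) + 7)**2 = (-5*(-7)**2 + 7)**2 = (-5*49 + 7)**2 = (-245 + 7)**2 = (-238)**2 = 56644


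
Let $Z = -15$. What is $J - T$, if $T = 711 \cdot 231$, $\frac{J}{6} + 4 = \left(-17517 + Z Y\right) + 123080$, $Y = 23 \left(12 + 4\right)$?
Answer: $435993$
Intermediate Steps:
$Y = 368$ ($Y = 23 \cdot 16 = 368$)
$J = 600234$ ($J = -24 + 6 \left(\left(-17517 - 5520\right) + 123080\right) = -24 + 6 \left(-23037 + 123080\right) = -24 + 6 \cdot 100043 = -24 + 600258 = 600234$)
$T = 164241$
$J - T = 600234 - 164241 = 435993$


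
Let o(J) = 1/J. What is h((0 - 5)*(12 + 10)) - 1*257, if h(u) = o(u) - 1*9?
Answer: -29261/110 ≈ -266.01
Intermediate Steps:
o(J) = 1/J
h(u) = -9 + 1/u (h(u) = 1/u - 1*9 = 1/u - 9 = -9 + 1/u)
h((0 - 5)*(12 + 10)) - 1*257 = (-9 + 1/((0 - 5)*(12 + 10))) - 1*257 = (-9 + 1/(-5*22)) - 257 = (-9 + 1/(-110)) - 257 = (-9 - 1/110) - 257 = -991/110 - 257 = -29261/110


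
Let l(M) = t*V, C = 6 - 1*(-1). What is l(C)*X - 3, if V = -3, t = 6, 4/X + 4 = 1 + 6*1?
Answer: -27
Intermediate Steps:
X = 4/3 (X = 4/(-4 + (1 + 6*1)) = 4/(-4 + (1 + 6)) = 4/(-4 + 7) = 4/3 ≈ 1.3333)
C = 7 (C = 6 + 1 = 7)
l(M) = -18 (l(M) = 6*(-3) = -18)
l(C)*X - 3 = -18*4/3 - 3 = -24 - 3 = -27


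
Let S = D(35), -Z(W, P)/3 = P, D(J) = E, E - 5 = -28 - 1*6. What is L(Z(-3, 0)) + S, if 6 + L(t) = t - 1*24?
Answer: -59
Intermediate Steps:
E = -29 (E = 5 + (-28 - 1*6) = 5 + (-28 - 6) = 5 - 34 = -29)
D(J) = -29
Z(W, P) = -3*P
L(t) = -30 + t (L(t) = -6 + (t - 1*24) = -6 + (t - 24) = -6 + (-24 + t) = -30 + t)
S = -29
L(Z(-3, 0)) + S = (-30 - 3*0) - 29 = (-30 + 0) - 29 = -30 - 29 = -59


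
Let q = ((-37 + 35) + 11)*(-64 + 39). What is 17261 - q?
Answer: 17486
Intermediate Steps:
q = -225 (q = (-2 + 11)*(-25) = 9*(-25) = -225)
17261 - q = 17261 - 1*(-225) = 17261 + 225 = 17486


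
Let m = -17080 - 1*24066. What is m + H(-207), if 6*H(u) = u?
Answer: -82361/2 ≈ -41181.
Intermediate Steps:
H(u) = u/6
m = -41146 (m = -17080 - 24066 = -41146)
m + H(-207) = -41146 + (1/6)*(-207) = -41146 - 69/2 = -82361/2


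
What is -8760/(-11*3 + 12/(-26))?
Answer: 7592/29 ≈ 261.79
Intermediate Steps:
-8760/(-11*3 + 12/(-26)) = -8760/(-33 + 12*(-1/26)) = -8760/(-33 - 6/13) = -8760/(-435/13) = -8760*(-13/435) = 7592/29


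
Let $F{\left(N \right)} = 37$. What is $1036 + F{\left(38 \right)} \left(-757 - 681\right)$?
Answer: $-52170$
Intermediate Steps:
$1036 + F{\left(38 \right)} \left(-757 - 681\right) = 1036 + 37 \left(-757 - 681\right) = 1036 + 37 \left(-1438\right) = 1036 - 53206 = -52170$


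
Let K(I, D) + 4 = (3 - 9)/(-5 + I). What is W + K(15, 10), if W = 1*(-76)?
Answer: -403/5 ≈ -80.600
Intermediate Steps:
K(I, D) = -4 - 6/(-5 + I) (K(I, D) = -4 + (3 - 9)/(-5 + I) = -4 - 6/(-5 + I))
W = -76
W + K(15, 10) = -76 + 2*(7 - 2*15)/(-5 + 15) = -76 + 2*(7 - 30)/10 = -76 + 2*(1/10)*(-23) = -76 - 23/5 = -403/5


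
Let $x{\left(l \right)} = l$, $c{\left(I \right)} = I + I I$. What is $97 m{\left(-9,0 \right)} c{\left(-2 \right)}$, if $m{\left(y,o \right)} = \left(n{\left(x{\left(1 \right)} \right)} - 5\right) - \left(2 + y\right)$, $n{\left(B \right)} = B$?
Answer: $582$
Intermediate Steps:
$c{\left(I \right)} = I + I^{2}$
$m{\left(y,o \right)} = -6 - y$ ($m{\left(y,o \right)} = \left(1 - 5\right) - \left(2 + y\right) = -4 - \left(2 + y\right) = -6 - y$)
$97 m{\left(-9,0 \right)} c{\left(-2 \right)} = 97 \left(-6 - -9\right) \left(- 2 \left(1 - 2\right)\right) = 97 \left(-6 + 9\right) \left(\left(-2\right) \left(-1\right)\right) = 97 \cdot 3 \cdot 2 = 291 \cdot 2 = 582$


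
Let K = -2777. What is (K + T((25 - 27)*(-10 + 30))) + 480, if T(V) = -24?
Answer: -2321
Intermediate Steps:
(K + T((25 - 27)*(-10 + 30))) + 480 = (-2777 - 24) + 480 = -2801 + 480 = -2321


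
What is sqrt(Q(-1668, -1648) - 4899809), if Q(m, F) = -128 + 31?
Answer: 3*I*sqrt(544434) ≈ 2213.6*I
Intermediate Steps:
Q(m, F) = -97
sqrt(Q(-1668, -1648) - 4899809) = sqrt(-97 - 4899809) = sqrt(-4899906) = 3*I*sqrt(544434)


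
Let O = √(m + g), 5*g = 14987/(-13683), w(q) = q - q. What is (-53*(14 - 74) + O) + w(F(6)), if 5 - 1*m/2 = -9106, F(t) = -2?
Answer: 3180 + √85289090628345/68415 ≈ 3315.0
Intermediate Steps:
w(q) = 0
m = 18222 (m = 10 - 2*(-9106) = 10 + 18212 = 18222)
g = -14987/68415 (g = (14987/(-13683))/5 = (14987*(-1/13683))/5 = (⅕)*(-14987/13683) = -14987/68415 ≈ -0.21906)
O = √85289090628345/68415 (O = √(18222 - 14987/68415) = √(1246643143/68415) = √85289090628345/68415 ≈ 134.99)
(-53*(14 - 74) + O) + w(F(6)) = (-53*(14 - 74) + √85289090628345/68415) + 0 = (-53*(-60) + √85289090628345/68415) + 0 = (3180 + √85289090628345/68415) + 0 = 3180 + √85289090628345/68415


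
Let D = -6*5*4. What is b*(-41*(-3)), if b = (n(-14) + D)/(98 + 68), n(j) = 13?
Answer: -13161/166 ≈ -79.283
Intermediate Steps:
D = -120 (D = -30*4 = -1*120 = -120)
b = -107/166 (b = (13 - 120)/(98 + 68) = -107/166 ≈ -0.64458)
b*(-41*(-3)) = -(-4387)*(-3)/166 = -107/166*123 = -13161/166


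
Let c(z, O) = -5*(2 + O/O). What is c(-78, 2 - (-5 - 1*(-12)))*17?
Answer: -255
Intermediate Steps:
c(z, O) = -15 (c(z, O) = -5*(2 + 1) = -5*3 = -15)
c(-78, 2 - (-5 - 1*(-12)))*17 = -15*17 = -255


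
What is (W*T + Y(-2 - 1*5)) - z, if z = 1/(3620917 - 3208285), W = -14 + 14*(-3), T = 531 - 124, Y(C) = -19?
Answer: -9412548553/412632 ≈ -22811.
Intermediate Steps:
T = 407
W = -56 (W = -14 - 42 = -56)
z = 1/412632 ≈ 2.4235e-6
(W*T + Y(-2 - 1*5)) - z = (-56*407 - 19) - 1*1/412632 = (-22792 - 19) - 1/412632 = -22811 - 1/412632 = -9412548553/412632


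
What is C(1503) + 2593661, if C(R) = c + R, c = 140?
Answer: 2595304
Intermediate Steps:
C(R) = 140 + R
C(1503) + 2593661 = (140 + 1503) + 2593661 = 1643 + 2593661 = 2595304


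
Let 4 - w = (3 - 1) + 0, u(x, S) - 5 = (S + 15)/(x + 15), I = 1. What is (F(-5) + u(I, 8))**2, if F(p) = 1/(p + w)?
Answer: 85849/2304 ≈ 37.261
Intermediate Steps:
u(x, S) = 5 + (15 + S)/(15 + x) (u(x, S) = 5 + (S + 15)/(x + 15) = 5 + (15 + S)/(15 + x))
w = 2 (w = 4 - ((3 - 1) + 0) = 4 - (2 + 0) = 4 - 1*2 = 4 - 2 = 2)
F(p) = 1/(2 + p) (F(p) = 1/(p + 2) = 1/(2 + p))
(F(-5) + u(I, 8))**2 = (1/(2 - 5) + (90 + 8 + 5*1)/(15 + 1))**2 = (1/(-3) + (90 + 8 + 5)/16)**2 = (-1/3 + (1/16)*103)**2 = (-1/3 + 103/16)**2 = (293/48)**2 = 85849/2304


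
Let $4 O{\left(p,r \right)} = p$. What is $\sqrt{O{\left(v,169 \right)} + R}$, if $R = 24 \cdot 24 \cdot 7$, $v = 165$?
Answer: $\frac{\sqrt{16293}}{2} \approx 63.822$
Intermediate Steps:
$O{\left(p,r \right)} = \frac{p}{4}$
$R = 4032$ ($R = 576 \cdot 7 = 4032$)
$\sqrt{O{\left(v,169 \right)} + R} = \sqrt{\frac{1}{4} \cdot 165 + 4032} = \sqrt{\frac{165}{4} + 4032} = \sqrt{\frac{16293}{4}} = \frac{\sqrt{16293}}{2}$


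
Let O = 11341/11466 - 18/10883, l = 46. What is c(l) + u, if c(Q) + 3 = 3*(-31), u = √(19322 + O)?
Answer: -96 + √682270848387704498/5942118 ≈ 43.007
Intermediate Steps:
O = 123217715/124784478 (O = 11341*(1/11466) - 18*1/10883 = 11341/11466 - 18/10883 = 123217715/124784478 ≈ 0.98744)
u = √682270848387704498/5942118 (u = √(19322 + 123217715/124784478) = √(2411208901631/124784478) = √682270848387704498/5942118 ≈ 139.01)
c(Q) = -96 (c(Q) = -3 + 3*(-31) = -3 - 93 = -96)
c(l) + u = -96 + √682270848387704498/5942118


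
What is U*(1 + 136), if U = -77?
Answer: -10549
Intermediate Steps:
U*(1 + 136) = -77*(1 + 136) = -77*137 = -10549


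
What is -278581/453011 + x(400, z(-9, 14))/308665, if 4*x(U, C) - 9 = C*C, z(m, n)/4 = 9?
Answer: -68672327621/111862912252 ≈ -0.61390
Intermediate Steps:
z(m, n) = 36 (z(m, n) = 4*9 = 36)
x(U, C) = 9/4 + C²/4 (x(U, C) = 9/4 + (C*C)/4 = 9/4 + C²/4)
-278581/453011 + x(400, z(-9, 14))/308665 = -278581/453011 + (9/4 + (¼)*36²)/308665 = -278581*1/453011 + (9/4 + (¼)*1296)*(1/308665) = -278581/453011 + (9/4 + 324)*(1/308665) = -278581/453011 + (1305/4)*(1/308665) = -278581/453011 + 261/246932 = -68672327621/111862912252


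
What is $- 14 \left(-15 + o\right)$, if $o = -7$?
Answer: $308$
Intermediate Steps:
$- 14 \left(-15 + o\right) = - 14 \left(-15 - 7\right) = \left(-14\right) \left(-22\right) = 308$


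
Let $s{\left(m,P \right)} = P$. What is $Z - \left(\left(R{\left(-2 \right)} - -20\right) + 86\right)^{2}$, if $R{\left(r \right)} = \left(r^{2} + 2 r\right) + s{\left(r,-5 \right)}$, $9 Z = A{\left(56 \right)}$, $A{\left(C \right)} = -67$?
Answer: $- \frac{91876}{9} \approx -10208.0$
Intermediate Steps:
$Z = - \frac{67}{9}$ ($Z = \frac{1}{9} \left(-67\right) = - \frac{67}{9} \approx -7.4444$)
$R{\left(r \right)} = -5 + r^{2} + 2 r$ ($R{\left(r \right)} = \left(r^{2} + 2 r\right) - 5 = -5 + r^{2} + 2 r$)
$Z - \left(\left(R{\left(-2 \right)} - -20\right) + 86\right)^{2} = - \frac{67}{9} - \left(\left(\left(-5 + \left(-2\right)^{2} + 2 \left(-2\right)\right) - -20\right) + 86\right)^{2} = - \frac{67}{9} - \left(\left(\left(-5 + 4 - 4\right) + 20\right) + 86\right)^{2} = - \frac{67}{9} - \left(\left(-5 + 20\right) + 86\right)^{2} = - \frac{67}{9} - \left(15 + 86\right)^{2} = - \frac{67}{9} - 101^{2} = - \frac{67}{9} - 10201 = - \frac{91876}{9}$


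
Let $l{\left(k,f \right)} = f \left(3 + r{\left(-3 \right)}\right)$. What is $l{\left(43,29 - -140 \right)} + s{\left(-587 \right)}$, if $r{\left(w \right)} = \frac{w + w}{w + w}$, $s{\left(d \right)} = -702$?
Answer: $-26$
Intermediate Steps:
$r{\left(w \right)} = 1$ ($r{\left(w \right)} = \frac{2 w}{2 w} = 2 w \frac{1}{2 w} = 1$)
$l{\left(k,f \right)} = 4 f$ ($l{\left(k,f \right)} = f \left(3 + 1\right) = f 4 = 4 f$)
$l{\left(43,29 - -140 \right)} + s{\left(-587 \right)} = 4 \left(29 - -140\right) - 702 = 4 \left(29 + 140\right) - 702 = 4 \cdot 169 - 702 = 676 - 702 = -26$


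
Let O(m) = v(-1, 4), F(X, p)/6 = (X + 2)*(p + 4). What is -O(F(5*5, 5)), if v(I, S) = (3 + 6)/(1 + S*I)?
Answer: 3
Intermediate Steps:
F(X, p) = 6*(2 + X)*(4 + p) (F(X, p) = 6*((X + 2)*(p + 4)) = 6*((2 + X)*(4 + p)) = 6*(2 + X)*(4 + p))
v(I, S) = 9/(1 + I*S)
O(m) = -3 (O(m) = 9/(1 - 1*4) = 9/(1 - 4) = 9/(-3) = 9*(-1/3) = -3)
-O(F(5*5, 5)) = -1*(-3) = 3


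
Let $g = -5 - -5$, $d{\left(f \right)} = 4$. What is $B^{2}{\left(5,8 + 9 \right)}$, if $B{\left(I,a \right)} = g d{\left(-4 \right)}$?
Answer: $0$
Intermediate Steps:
$g = 0$ ($g = -5 + 5 = 0$)
$B{\left(I,a \right)} = 0$ ($B{\left(I,a \right)} = 0 \cdot 4 = 0$)
$B^{2}{\left(5,8 + 9 \right)} = 0^{2} = 0$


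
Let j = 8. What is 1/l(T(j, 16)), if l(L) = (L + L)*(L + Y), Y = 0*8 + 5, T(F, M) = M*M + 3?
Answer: 1/136752 ≈ 7.3125e-6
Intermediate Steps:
T(F, M) = 3 + M**2 (T(F, M) = M**2 + 3 = 3 + M**2)
Y = 5 (Y = 0 + 5 = 5)
l(L) = 2*L*(5 + L) (l(L) = (L + L)*(L + 5) = (2*L)*(5 + L) = 2*L*(5 + L))
1/l(T(j, 16)) = 1/(2*(3 + 16**2)*(5 + (3 + 16**2))) = 1/(2*(3 + 256)*(5 + (3 + 256))) = 1/(2*259*(5 + 259)) = 1/(2*259*264) = 1/136752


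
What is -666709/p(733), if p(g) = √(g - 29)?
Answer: -666709*√11/88 ≈ -25128.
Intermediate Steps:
p(g) = √(-29 + g)
-666709/p(733) = -666709/√(-29 + 733) = -666709*√11/88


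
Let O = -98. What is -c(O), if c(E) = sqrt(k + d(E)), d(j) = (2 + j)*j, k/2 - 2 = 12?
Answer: -2*sqrt(2359) ≈ -97.139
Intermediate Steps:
k = 28 (k = 4 + 2*12 = 4 + 24 = 28)
d(j) = j*(2 + j)
c(E) = sqrt(28 + E*(2 + E))
-c(O) = -sqrt(28 - 98*(2 - 98)) = -sqrt(28 - 98*(-96)) = -sqrt(28 + 9408) = -sqrt(9436) = -2*sqrt(2359)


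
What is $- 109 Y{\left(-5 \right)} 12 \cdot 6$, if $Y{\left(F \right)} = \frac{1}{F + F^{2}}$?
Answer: $- \frac{1962}{5} \approx -392.4$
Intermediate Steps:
$- 109 Y{\left(-5 \right)} 12 \cdot 6 = - 109 \frac{1}{\left(-5\right) \left(1 - 5\right)} 12 \cdot 6 = - 109 \left(- \frac{1}{5 \left(-4\right)}\right) 72 = - 109 \left(\left(- \frac{1}{5}\right) \left(- \frac{1}{4}\right)\right) 72 = \left(-109\right) \frac{1}{20} \cdot 72 = \left(- \frac{109}{20}\right) 72 = - \frac{1962}{5}$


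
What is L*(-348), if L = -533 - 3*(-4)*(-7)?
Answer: 214716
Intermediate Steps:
L = -617 (L = -533 - (-12)*(-7) = -533 - 1*84 = -533 - 84 = -617)
L*(-348) = -617*(-348) = 214716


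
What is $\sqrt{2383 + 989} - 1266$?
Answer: $-1266 + 2 \sqrt{843} \approx -1207.9$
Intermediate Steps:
$\sqrt{2383 + 989} - 1266 = \sqrt{3372} - 1266 = 2 \sqrt{843} - 1266 = -1266 + 2 \sqrt{843}$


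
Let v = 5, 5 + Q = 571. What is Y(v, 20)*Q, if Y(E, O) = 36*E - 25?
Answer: 87730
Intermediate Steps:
Q = 566 (Q = -5 + 571 = 566)
Y(E, O) = -25 + 36*E
Y(v, 20)*Q = (-25 + 36*5)*566 = (-25 + 180)*566 = 155*566 = 87730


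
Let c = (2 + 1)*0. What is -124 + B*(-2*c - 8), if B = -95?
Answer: 636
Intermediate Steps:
c = 0 (c = 3*0 = 0)
-124 + B*(-2*c - 8) = -124 - 95*(-2*0 - 8) = -124 - 95*(0 - 8) = -124 - 95*(-8) = -124 + 760 = 636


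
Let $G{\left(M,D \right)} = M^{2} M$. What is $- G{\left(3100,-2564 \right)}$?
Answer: $-29791000000$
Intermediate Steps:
$G{\left(M,D \right)} = M^{3}$
$- G{\left(3100,-2564 \right)} = - 3100^{3} = \left(-1\right) 29791000000 = -29791000000$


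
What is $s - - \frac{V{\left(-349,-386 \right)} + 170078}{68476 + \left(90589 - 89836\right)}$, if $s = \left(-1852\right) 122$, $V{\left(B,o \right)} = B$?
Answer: $- \frac{15641707447}{69229} \approx -2.2594 \cdot 10^{5}$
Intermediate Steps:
$s = -225944$
$s - - \frac{V{\left(-349,-386 \right)} + 170078}{68476 + \left(90589 - 89836\right)} = -225944 - - \frac{-349 + 170078}{68476 + \left(90589 - 89836\right)} = -225944 - - \frac{169729}{68476 + \left(90589 - 89836\right)} = -225944 - - \frac{169729}{68476 + 753} = -225944 - - \frac{169729}{69229} = -225944 + \frac{169729}{69229} = - \frac{15641707447}{69229}$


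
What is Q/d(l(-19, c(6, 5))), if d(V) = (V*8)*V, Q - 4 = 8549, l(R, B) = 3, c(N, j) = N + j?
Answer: 2851/24 ≈ 118.79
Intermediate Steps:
Q = 8553 (Q = 4 + 8549 = 8553)
d(V) = 8*V**2 (d(V) = (8*V)*V = 8*V**2)
Q/d(l(-19, c(6, 5))) = 8553/((8*3**2)) = 8553/((8*9)) = 8553/72 = 8553*(1/72) = 2851/24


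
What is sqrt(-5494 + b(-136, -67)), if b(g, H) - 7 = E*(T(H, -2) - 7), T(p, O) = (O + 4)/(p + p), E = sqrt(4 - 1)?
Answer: sqrt(-24631143 - 31490*sqrt(3))/67 ≈ 74.156*I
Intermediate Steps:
E = sqrt(3) ≈ 1.7320
T(p, O) = (4 + O)/(2*p) (T(p, O) = (4 + O)/((2*p)) = (4 + O)*(1/(2*p)) = (4 + O)/(2*p))
b(g, H) = 7 + sqrt(3)*(-7 + 1/H) (b(g, H) = 7 + sqrt(3)*((4 - 2)/(2*H) - 7) = 7 + sqrt(3)*((1/2)*2/H - 7) = 7 + sqrt(3)*(1/H - 7) = 7 + sqrt(3)*(-7 + 1/H))
sqrt(-5494 + b(-136, -67)) = sqrt(-5494 + (7 - 7*sqrt(3) + sqrt(3)/(-67))) = sqrt(-5494 + (7 - 7*sqrt(3) + sqrt(3)*(-1/67))) = sqrt(-5494 + (7 - 7*sqrt(3) - sqrt(3)/67)) = sqrt(-5494 + (7 - 470*sqrt(3)/67)) = sqrt(-5487 - 470*sqrt(3)/67)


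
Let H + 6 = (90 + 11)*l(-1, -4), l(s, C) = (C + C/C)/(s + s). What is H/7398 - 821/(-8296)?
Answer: 1213471/10228968 ≈ 0.11863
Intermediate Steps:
l(s, C) = (1 + C)/(2*s) (l(s, C) = (C + 1)/((2*s)) = (1 + C)*(1/(2*s)) = (1 + C)/(2*s))
H = 291/2 (H = -6 + (90 + 11)*((½)*(1 - 4)/(-1)) = -6 + 101*((½)*(-1)*(-3)) = -6 + 101*(3/2) = -6 + 303/2 = 291/2 ≈ 145.50)
H/7398 - 821/(-8296) = (291/2)/7398 - 821/(-8296) = (291/2)*(1/7398) - 821*(-1/8296) = 97/4932 + 821/8296 = 1213471/10228968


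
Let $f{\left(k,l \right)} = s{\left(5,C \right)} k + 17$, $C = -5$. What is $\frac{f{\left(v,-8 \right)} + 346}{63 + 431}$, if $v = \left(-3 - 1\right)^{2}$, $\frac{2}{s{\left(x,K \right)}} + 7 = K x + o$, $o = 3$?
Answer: $\frac{10495}{14326} \approx 0.73258$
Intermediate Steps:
$s{\left(x,K \right)} = \frac{2}{-4 + K x}$ ($s{\left(x,K \right)} = \frac{2}{-7 + \left(K x + 3\right)} = \frac{2}{-7 + \left(3 + K x\right)} = \frac{2}{-4 + K x}$)
$v = 16$ ($v = \left(-4\right)^{2} = 16$)
$f{\left(k,l \right)} = 17 - \frac{2 k}{29}$ ($f{\left(k,l \right)} = \frac{2}{-4 - 25} k + 17 = \frac{2}{-29} k + 17 = 2 \left(- \frac{1}{29}\right) k + 17 = - \frac{2 k}{29} + 17 = 17 - \frac{2 k}{29}$)
$\frac{f{\left(v,-8 \right)} + 346}{63 + 431} = \frac{\left(17 - \frac{32}{29}\right) + 346}{63 + 431} = \frac{\left(17 - \frac{32}{29}\right) + 346}{494} = \left(\frac{461}{29} + 346\right) \frac{1}{494} = \frac{10495}{29} \cdot \frac{1}{494} = \frac{10495}{14326}$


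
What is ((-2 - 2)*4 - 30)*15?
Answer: -690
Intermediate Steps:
((-2 - 2)*4 - 30)*15 = (-4*4 - 30)*15 = (-16 - 30)*15 = -46*15 = -690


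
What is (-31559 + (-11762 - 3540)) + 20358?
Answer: -26503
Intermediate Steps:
(-31559 + (-11762 - 3540)) + 20358 = (-31559 - 15302) + 20358 = -46861 + 20358 = -26503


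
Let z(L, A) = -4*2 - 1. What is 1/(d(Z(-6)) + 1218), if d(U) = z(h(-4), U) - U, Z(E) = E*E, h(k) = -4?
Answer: 1/1173 ≈ 0.00085251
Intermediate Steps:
z(L, A) = -9 (z(L, A) = -8 - 1 = -9)
Z(E) = E**2
d(U) = -9 - U
1/(d(Z(-6)) + 1218) = 1/((-9 - 1*(-6)**2) + 1218) = 1/((-9 - 1*36) + 1218) = 1/((-9 - 36) + 1218) = 1/(-45 + 1218) = 1/1173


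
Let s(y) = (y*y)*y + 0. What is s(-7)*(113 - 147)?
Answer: 11662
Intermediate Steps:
s(y) = y³ (s(y) = y²*y + 0 = y³ + 0 = y³)
s(-7)*(113 - 147) = (-7)³*(113 - 147) = -343*(-34) = 11662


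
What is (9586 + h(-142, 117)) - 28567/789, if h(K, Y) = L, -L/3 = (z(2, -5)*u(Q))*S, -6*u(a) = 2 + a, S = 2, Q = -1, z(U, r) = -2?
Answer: 7533209/789 ≈ 9547.8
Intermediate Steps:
u(a) = -⅓ - a/6 (u(a) = -(2 + a)/6 = -⅓ - a/6)
L = -2 (L = -3*(-2*(-⅓ - ⅙*(-1)))*2 = -3*(-2*(-⅓ + ⅙))*2 = -3*(-2*(-⅙))*2 = -2 ≈ -2.0000)
h(K, Y) = -2
(9586 + h(-142, 117)) - 28567/789 = (9586 - 2) - 28567/789 = 9584 - 28567*1/789 = 9584 - 28567/789 = 7533209/789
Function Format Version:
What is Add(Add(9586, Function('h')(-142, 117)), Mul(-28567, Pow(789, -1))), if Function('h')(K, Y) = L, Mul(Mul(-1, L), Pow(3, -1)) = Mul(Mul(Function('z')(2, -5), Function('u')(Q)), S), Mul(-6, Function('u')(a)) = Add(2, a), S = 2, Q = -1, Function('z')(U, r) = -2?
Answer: Rational(7533209, 789) ≈ 9547.8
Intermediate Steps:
Function('u')(a) = Add(Rational(-1, 3), Mul(Rational(-1, 6), a)) (Function('u')(a) = Mul(Rational(-1, 6), Add(2, a)) = Add(Rational(-1, 3), Mul(Rational(-1, 6), a)))
L = -2 (L = Mul(-3, Mul(Mul(-2, Add(Rational(-1, 3), Mul(Rational(-1, 6), -1))), 2)) = Mul(-3, Mul(Mul(-2, Add(Rational(-1, 3), Rational(1, 6))), 2)) = Mul(-3, Mul(Mul(-2, Rational(-1, 6)), 2)) = Mul(-3, Mul(Rational(1, 3), 2)) = Mul(-3, Rational(2, 3)) = -2)
Function('h')(K, Y) = -2
Add(Add(9586, Function('h')(-142, 117)), Mul(-28567, Pow(789, -1))) = Add(Add(9586, -2), Mul(-28567, Pow(789, -1))) = Add(9584, Mul(-28567, Rational(1, 789))) = Add(9584, Rational(-28567, 789)) = Rational(7533209, 789)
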